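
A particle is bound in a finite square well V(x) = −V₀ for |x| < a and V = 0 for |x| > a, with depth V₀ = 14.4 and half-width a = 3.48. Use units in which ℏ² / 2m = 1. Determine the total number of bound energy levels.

N = 9

The dimensionless depth is z₀ = a√(2mV₀)/ℏ = 3.48 × √(14.40) = 13.21.
A new bound state (alternating even/odd) appears each time z₀ passes a multiple of π/2, so N = ⌊2z₀/π⌋ + 1 = ⌊8.407⌋ + 1 = 9.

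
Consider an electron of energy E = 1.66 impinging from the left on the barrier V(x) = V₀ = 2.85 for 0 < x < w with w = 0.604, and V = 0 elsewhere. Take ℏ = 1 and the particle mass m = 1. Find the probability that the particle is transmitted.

T = 0.458

Since E < V₀ the interior solution is evanescent with decay constant κ = √(2m(V₀ − E))/ℏ = 1.543.
κw = 0.9318, sinh(κw) = 1.073.
The exact tunnelling result is T⁻¹ = 1 + V₀² sinh²(κw) / [4E(V₀ − E)] = 2.183, so T = 0.458.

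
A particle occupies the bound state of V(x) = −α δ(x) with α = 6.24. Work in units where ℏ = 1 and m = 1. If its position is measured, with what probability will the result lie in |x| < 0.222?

P = 0.937

The normalised bound state is ψ = √κ e^{−κ|x|} with κ = mα/ℏ² = 6.240.
P(|x| < d) = ∫_{−d}^{d} κ e^{−2κ|x|} dx = 1 − e^{−2κd} = 1 − e^{−2.771} = 0.9374.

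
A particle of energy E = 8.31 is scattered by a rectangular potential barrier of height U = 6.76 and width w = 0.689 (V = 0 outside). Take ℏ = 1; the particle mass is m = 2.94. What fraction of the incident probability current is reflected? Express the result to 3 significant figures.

R = 0.403

E > U: inside the barrier k₂ = √(2m(E − U))/ℏ = 3.019, k₂w = 2.080.
Matching at both interfaces gives T⁻¹ = 1 + U² sin²(k₂w) / [4E(E − U)] = 1.676, hence T = 0.597.
R = 1 − T = 0.403.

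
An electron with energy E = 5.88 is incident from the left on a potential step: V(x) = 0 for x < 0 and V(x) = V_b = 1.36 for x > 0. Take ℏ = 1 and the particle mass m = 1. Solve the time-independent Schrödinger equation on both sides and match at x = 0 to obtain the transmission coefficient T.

The wavenumbers are k₁ = √(2mE)/ℏ = 3.429 on the left and k₂ = √(2m(E − V_b))/ℏ = 3.007 on the right.
Matching ψ and ψ′ at x = 0 gives r = (k₁ − k₂)/(k₁ + k₂), so R = r² = 0.004312 and T = 1 − R = 0.9957.

T = 0.996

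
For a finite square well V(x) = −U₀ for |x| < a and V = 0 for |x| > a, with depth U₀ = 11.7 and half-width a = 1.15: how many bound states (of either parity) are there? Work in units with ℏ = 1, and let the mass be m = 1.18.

N = 4

The dimensionless depth is z₀ = a√(2mU₀)/ℏ = 1.15 × √(27.61) = 6.043.
A new bound state (alternating even/odd) appears each time z₀ passes a multiple of π/2, so N = ⌊2z₀/π⌋ + 1 = ⌊3.847⌋ + 1 = 4.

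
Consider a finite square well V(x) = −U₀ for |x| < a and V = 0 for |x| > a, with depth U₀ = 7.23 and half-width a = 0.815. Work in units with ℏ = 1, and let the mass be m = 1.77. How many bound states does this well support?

The dimensionless depth is z₀ = a√(2mU₀)/ℏ = 0.815 × √(25.59) = 4.123.
The even/odd transcendental equations gain one root per π/2 in z₀, giving N = 1 + ⌊2z₀/π⌋ = 1 + ⌊2.625⌋ = 3.

N = 3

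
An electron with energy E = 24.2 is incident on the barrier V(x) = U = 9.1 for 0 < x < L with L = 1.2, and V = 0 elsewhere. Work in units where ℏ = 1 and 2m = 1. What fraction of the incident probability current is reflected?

Above the barrier the interior wavenumber is k₂ = √(2m(E − U))/ℏ = 3.886, giving phase k₂L = 4.663.
T = [1 + U² sin²(k₂L) / (4E(E − U))]⁻¹ = 1/1.057 = 0.947.
R = 1 − T = 0.0535.

R = 0.0535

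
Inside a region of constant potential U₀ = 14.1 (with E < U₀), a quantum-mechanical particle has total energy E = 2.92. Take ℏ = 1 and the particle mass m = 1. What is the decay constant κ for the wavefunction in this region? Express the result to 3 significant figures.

κ = 4.73

Since E < U₀ the TISE in this region is ψ'' = κ²ψ with κ = √(2m(U₀ − E))/ℏ.
κ = √(2 × 1 × 11.18) = 4.729.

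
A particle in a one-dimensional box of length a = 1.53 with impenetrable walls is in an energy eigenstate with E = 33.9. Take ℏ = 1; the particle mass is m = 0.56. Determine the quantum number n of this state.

From E_n = n²π²ℏ²/(2ma²) invert to n = √(2ma²E)/(πℏ).
n = (1.53/π) × √(2 × 0.56 × 33.9) = 3.001 → n = 3.

n = 3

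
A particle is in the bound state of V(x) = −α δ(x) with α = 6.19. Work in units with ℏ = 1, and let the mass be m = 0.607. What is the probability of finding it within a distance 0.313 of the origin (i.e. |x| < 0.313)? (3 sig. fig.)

P = 0.905

The normalised bound state is ψ = √κ e^{−κ|x|} with κ = mα/ℏ² = 3.757.
P(|x| < d) = ∫_{−d}^{d} κ e^{−2κ|x|} dx = 1 − e^{−2κd} = 1 − e^{−2.352} = 0.9048.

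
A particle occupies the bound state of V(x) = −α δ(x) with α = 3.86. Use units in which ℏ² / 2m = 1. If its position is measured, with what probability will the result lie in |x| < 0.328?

P = 0.718

The normalised bound state is ψ = √κ e^{−κ|x|} with κ = mα/ℏ² = 1.930.
P(|x| < d) = ∫_{−d}^{d} κ e^{−2κ|x|} dx = 1 − e^{−2κd} = 1 − e^{−1.266} = 0.7181.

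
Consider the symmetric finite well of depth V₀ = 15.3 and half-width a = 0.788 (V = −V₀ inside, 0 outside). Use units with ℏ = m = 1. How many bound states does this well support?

The dimensionless depth is z₀ = a√(2mV₀)/ℏ = 0.788 × √(30.60) = 4.359.
The even/odd transcendental equations gain one root per π/2 in z₀, giving N = 1 + ⌊2z₀/π⌋ = 1 + ⌊2.775⌋ = 3.

N = 3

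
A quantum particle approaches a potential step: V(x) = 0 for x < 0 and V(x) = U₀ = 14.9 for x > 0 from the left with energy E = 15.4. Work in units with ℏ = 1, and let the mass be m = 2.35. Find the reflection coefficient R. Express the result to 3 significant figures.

R = 0.483

On each side the TISE gives plane waves with k = √(2m(E − V))/ℏ: k₁ = √(2·2.35·15.4) = 8.508, k₂ = √(2·2.35·0.5) = 1.533.
Continuity of ψ and ψ′ at the step yields the reflection amplitude r = (k₁ − k₂)/(k₁ + k₂) = 0.6946; thus R = |r|² = 0.4825, T = 0.5175.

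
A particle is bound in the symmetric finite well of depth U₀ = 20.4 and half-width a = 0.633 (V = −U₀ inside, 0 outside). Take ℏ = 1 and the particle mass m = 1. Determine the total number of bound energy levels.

N = 3

Define the well-strength parameter z₀ = (a/ℏ)√(2mU₀) = 0.633 × √(2·1·20.4) = 4.043.
A new bound state (alternating even/odd) appears each time z₀ passes a multiple of π/2, so N = ⌊2z₀/π⌋ + 1 = ⌊2.574⌋ + 1 = 3.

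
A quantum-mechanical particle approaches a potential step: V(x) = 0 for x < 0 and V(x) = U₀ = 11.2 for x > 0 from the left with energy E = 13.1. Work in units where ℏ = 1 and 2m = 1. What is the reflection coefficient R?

R = 0.201

The wavenumbers are k₁ = √(2mE)/ℏ = 3.619 on the left and k₂ = √(2m(E − U₀))/ℏ = 1.378 on the right.
Continuity of ψ and ψ′ at the step yields the reflection amplitude r = (k₁ − k₂)/(k₁ + k₂) = 0.4484; thus R = |r|² = 0.2011, T = 0.7989.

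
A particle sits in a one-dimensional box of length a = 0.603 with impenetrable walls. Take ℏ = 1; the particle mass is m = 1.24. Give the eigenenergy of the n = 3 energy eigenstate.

The infinite-well eigenfunctions ψ_n = √(2/a) sin(nπx/a) vanish at both walls, giving E_n = n²π²ℏ²/(2ma²).
E_3 = 3² × π² / (2 × 1.24 × 0.603²) = 98.50.

E = 98.5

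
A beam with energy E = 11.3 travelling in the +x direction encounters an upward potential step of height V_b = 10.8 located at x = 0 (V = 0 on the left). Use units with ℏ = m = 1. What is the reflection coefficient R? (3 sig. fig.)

On each side the TISE gives plane waves with k = √(2m(E − V))/ℏ: k₁ = √(2·1·11.3) = 4.754, k₂ = √(2·1·0.5) = 1.000.
Continuity of ψ and ψ′ at the step yields the reflection amplitude r = (k₁ − k₂)/(k₁ + k₂) = 0.6524; thus R = |r|² = 0.4256, T = 0.5744.

R = 0.426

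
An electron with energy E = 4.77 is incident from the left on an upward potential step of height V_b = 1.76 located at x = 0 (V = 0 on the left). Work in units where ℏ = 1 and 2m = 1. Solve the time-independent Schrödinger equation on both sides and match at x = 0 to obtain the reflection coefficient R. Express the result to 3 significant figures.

On each side the TISE gives plane waves with k = √(2m(E − V))/ℏ: k₁ = √(2·½·4.77) = 2.184, k₂ = √(2·½·3.01) = 1.735.
Continuity of ψ and ψ′ at the step yields the reflection amplitude r = (k₁ − k₂)/(k₁ + k₂) = 0.1146; thus R = |r|² = 0.01313, T = 0.9869.

R = 0.0131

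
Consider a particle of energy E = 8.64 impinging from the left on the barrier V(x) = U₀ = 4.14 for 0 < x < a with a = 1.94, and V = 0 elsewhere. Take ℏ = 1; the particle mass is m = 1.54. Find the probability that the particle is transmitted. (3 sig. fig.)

Above the barrier the interior wavenumber is k₂ = √(2m(E − U₀))/ℏ = 3.723, giving phase k₂a = 7.222.
Matching at both interfaces gives T⁻¹ = 1 + U₀² sin²(k₂a) / [4E(E − U₀)] = 1.072, hence T = 0.933.

T = 0.933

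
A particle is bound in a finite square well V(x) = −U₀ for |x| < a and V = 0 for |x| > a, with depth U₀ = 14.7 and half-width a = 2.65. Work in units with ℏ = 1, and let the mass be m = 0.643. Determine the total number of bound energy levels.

N = 8

The dimensionless depth is z₀ = a√(2mU₀)/ℏ = 2.65 × √(18.90) = 11.52.
The even/odd transcendental equations gain one root per π/2 in z₀, giving N = 1 + ⌊2z₀/π⌋ = 1 + ⌊7.335⌋ = 8.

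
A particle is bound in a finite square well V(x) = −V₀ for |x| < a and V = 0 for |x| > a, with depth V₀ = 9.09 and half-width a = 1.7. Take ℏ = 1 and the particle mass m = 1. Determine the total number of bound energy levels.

The dimensionless depth is z₀ = a√(2mV₀)/ℏ = 1.7 × √(18.18) = 7.248.
A new bound state (alternating even/odd) appears each time z₀ passes a multiple of π/2, so N = ⌊2z₀/π⌋ + 1 = ⌊4.615⌋ + 1 = 5.

N = 5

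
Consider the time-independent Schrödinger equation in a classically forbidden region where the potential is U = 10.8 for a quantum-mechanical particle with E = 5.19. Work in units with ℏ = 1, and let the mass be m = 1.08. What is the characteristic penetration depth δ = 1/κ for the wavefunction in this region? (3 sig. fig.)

Since E < U the TISE in this region is ψ'' = κ²ψ with κ = √(2m(U − E))/ℏ.
κ = √(2 × 1.08 × 5.61) = 3.481. The penetration depth is δ = 1/κ = 0.287.

δ = 0.287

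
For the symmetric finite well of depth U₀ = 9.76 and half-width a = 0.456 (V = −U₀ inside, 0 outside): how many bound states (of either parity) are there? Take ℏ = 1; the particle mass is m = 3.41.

N = 3

Define the well-strength parameter z₀ = (a/ℏ)√(2mU₀) = 0.456 × √(2·3.41·9.76) = 3.720.
The even/odd transcendental equations gain one root per π/2 in z₀, giving N = 1 + ⌊2z₀/π⌋ = 1 + ⌊2.368⌋ = 3.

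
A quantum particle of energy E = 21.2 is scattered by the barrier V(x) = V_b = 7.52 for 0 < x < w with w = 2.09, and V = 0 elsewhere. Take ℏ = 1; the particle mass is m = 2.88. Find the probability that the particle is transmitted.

Above the barrier the interior wavenumber is k₂ = √(2m(E − V_b))/ℏ = 8.877, giving phase k₂w = 18.55.
Matching at both interfaces gives T⁻¹ = 1 + V_b² sin²(k₂w) / [4E(E − V_b)] = 1.004, hence T = 0.996.

T = 0.996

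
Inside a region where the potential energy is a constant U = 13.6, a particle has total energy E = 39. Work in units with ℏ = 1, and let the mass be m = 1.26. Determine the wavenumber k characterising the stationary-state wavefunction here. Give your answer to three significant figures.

With E > U the solution is oscillatory, ψ ∝ e^{±ikx} with k = √(2m(E − U))/ℏ.
k = √(2 × 1.26 × 25.4) = 8.000.

k = 8.00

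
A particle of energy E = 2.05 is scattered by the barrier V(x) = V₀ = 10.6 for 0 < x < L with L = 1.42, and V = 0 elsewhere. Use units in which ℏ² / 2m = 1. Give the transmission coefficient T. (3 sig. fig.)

T = 0.000618

E < V₀: inside the barrier ψ ∝ e^{±κx} with κ = √(2m(V₀ − E))/ℏ = 2.924.
κL = 4.152, sinh(κL) = 31.78.
Matching ψ, ψ′ at both faces gives T = [1 + V₀² sinh²(κL) / (4E(V₀ − E))]⁻¹ = 1/1619 = 0.000618.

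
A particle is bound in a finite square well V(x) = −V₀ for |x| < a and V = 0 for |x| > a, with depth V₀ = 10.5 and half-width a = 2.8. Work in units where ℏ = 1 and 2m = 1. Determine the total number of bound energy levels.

The dimensionless depth is z₀ = a√(2mV₀)/ℏ = 2.8 × √(10.50) = 9.073.
A new bound state (alternating even/odd) appears each time z₀ passes a multiple of π/2, so N = ⌊2z₀/π⌋ + 1 = ⌊5.776⌋ + 1 = 6.

N = 6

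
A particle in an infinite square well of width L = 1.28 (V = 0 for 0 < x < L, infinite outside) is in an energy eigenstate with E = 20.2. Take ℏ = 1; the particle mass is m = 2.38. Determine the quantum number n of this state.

From E_n = n²π²ℏ²/(2mL²) invert to n = √(2mL²E)/(πℏ).
n = (1.28/π) × √(2 × 2.38 × 20.2) = 3.995 → n = 4.

n = 4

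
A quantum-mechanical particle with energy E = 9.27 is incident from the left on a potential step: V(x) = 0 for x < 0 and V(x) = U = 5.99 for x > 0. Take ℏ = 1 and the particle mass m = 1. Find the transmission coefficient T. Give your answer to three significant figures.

On each side the TISE gives plane waves with k = √(2m(E − V))/ℏ: k₁ = √(2·1·9.27) = 4.306, k₂ = √(2·1·3.28) = 2.561.
Matching ψ and ψ′ at x = 0 gives r = (k₁ − k₂)/(k₁ + k₂), so R = r² = 0.06454 and T = 1 − R = 0.9355.

T = 0.935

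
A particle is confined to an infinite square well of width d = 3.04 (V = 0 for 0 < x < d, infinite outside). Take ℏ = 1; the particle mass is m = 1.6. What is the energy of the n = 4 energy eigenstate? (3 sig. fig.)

Requiring ψ(0) = ψ(d) = 0 quantises k = nπ/d, hence E_n = ℏ²k²/2m = n²π²ℏ²/(2md²).
E_4 = 4² × π² / (2 × 1.6 × 3.04²) = 5.340.

E = 5.34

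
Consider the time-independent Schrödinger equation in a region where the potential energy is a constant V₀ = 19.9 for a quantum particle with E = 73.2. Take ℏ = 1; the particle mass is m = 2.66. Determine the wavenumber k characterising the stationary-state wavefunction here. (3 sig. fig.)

With E > V₀ the solution is oscillatory, ψ ∝ e^{±ikx} with k = √(2m(E − V₀))/ℏ.
k = √(2 × 2.66 × 53.3) = 16.84.

k = 16.8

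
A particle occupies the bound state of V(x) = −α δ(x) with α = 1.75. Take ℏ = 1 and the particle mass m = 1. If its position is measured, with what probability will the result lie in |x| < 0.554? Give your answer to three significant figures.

The normalised bound state is ψ = √κ e^{−κ|x|} with κ = mα/ℏ² = 1.750.
P(|x| < d) = ∫_{−d}^{d} κ e^{−2κ|x|} dx = 1 − e^{−2κd} = 1 − e^{−1.939} = 0.8562.

P = 0.856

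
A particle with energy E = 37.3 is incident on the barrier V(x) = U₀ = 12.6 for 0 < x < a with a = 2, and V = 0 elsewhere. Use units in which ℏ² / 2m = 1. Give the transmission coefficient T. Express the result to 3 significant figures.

Above the barrier the interior wavenumber is k₂ = √(2m(E − U₀))/ℏ = 4.970, giving phase k₂a = 9.940.
T = [1 + U₀² sin²(k₂a) / (4E(E − U₀))]⁻¹ = 1/1.010 = 0.990.

T = 0.990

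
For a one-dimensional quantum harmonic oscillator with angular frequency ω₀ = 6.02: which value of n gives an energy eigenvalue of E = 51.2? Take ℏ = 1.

E_n = ℏω₀(n + ½) ⇒ n = E/(ℏω₀) − ½ = 51.2/6.02 − 0.5 = 8.005 → n = 8.

n = 8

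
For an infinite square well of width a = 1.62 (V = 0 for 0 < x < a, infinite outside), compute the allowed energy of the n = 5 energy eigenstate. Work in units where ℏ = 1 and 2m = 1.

E = 94.0

The infinite-well eigenfunctions ψ_n = √(2/a) sin(nπx/a) vanish at both walls, giving E_n = n²π²ℏ²/(2ma²).
E_5 = 5² × π² / (2 × 0.5 × 1.62²) = 94.02.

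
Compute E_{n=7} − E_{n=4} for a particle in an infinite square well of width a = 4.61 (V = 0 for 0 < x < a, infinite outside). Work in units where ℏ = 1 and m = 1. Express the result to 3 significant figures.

ΔE = 7.66

E_n = n²π²ℏ²/(2ma²), so ΔE = (7² − 4²) π²ℏ²/(2ma²).
ΔE = 33 × π² / (2 × 1 × 4.61²) = 7.663.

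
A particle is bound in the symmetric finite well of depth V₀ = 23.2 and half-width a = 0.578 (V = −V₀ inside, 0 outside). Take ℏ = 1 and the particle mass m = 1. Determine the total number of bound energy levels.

The dimensionless depth is z₀ = a√(2mV₀)/ℏ = 0.578 × √(46.40) = 3.937.
A new bound state (alternating even/odd) appears each time z₀ passes a multiple of π/2, so N = ⌊2z₀/π⌋ + 1 = ⌊2.506⌋ + 1 = 3.

N = 3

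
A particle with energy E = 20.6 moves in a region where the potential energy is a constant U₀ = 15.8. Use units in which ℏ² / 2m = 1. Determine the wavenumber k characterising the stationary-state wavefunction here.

k = 2.19

With E > U₀ the solution is oscillatory, ψ ∝ e^{±ikx} with k = √(2m(E − U₀))/ℏ.
k = √(2 × 0.5 × 4.8) = 2.191.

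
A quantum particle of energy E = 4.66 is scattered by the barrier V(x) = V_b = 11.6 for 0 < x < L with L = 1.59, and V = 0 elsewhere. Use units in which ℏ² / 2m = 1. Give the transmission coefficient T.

T = 0.000884

E < V_b: inside the barrier ψ ∝ e^{±κx} with κ = √(2m(V_b − E))/ℏ = 2.634.
κL = 4.189, sinh(κL) = 32.96.
The exact tunnelling result is T⁻¹ = 1 + V_b² sinh²(κL) / [4E(V_b − E)] = 1131, so T = 0.000884.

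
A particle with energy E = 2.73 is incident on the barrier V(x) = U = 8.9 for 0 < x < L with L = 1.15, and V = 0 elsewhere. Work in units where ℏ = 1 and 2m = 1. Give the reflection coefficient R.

E < U: inside the barrier ψ ∝ e^{±κx} with κ = √(2m(U − E))/ℏ = 2.484.
κL = 2.857, sinh(κL) = 8.672.
Matching ψ, ψ′ at both faces gives T = [1 + U² sinh²(κL) / (4E(U − E))]⁻¹ = 1/89.41 = 0.0112.
R = 1 − T = 0.989.

R = 0.989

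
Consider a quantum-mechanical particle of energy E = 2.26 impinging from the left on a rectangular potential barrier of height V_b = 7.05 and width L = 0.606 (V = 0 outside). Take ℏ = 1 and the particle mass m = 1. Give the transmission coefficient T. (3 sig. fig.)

Since E < V_b the interior solution is evanescent with decay constant κ = √(2m(V_b − E))/ℏ = 3.095.
κL = 1.876, sinh(κL) = 3.186.
The exact tunnelling result is T⁻¹ = 1 + V_b² sinh²(κL) / [4E(V_b − E)] = 12.65, so T = 0.0790.

T = 0.0790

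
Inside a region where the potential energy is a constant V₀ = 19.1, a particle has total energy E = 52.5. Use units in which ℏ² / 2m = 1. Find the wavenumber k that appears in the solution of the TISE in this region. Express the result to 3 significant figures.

With E > V₀ the solution is oscillatory, ψ ∝ e^{±ikx} with k = √(2m(E − V₀))/ℏ.
k = √(2 × 0.5 × 33.4) = 5.779.

k = 5.78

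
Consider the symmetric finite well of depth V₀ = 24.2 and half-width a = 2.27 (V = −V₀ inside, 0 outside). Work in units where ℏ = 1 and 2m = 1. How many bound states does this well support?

N = 8

Define the well-strength parameter z₀ = (a/ℏ)√(2mV₀) = 2.27 × √(2·0.5·24.2) = 11.17.
A new bound state (alternating even/odd) appears each time z₀ passes a multiple of π/2, so N = ⌊2z₀/π⌋ + 1 = ⌊7.109⌋ + 1 = 8.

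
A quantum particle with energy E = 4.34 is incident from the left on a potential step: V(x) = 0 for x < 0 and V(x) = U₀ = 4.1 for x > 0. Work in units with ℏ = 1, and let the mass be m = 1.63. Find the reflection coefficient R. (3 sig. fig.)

The wavenumbers are k₁ = √(2mE)/ℏ = 3.761 on the left and k₂ = √(2m(E − U₀))/ℏ = 0.8845 on the right.
Matching ψ and ψ′ at x = 0 gives r = (k₁ − k₂)/(k₁ + k₂), so R = r² = 0.3834 and T = 1 − R = 0.6166.

R = 0.383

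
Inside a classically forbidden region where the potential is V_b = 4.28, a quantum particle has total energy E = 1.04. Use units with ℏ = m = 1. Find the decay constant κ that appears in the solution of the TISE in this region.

κ = 2.55

Since E < V_b the TISE in this region is ψ'' = κ²ψ with κ = √(2m(V_b − E))/ℏ.
κ = √(2 × 1 × 3.24) = 2.546.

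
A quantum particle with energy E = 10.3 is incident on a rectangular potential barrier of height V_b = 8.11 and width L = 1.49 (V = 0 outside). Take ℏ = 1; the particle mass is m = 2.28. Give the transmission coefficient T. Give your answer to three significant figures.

T = 0.578

E > V_b: inside the barrier k₂ = √(2m(E − V_b))/ℏ = 3.160, k₂L = 4.709.
Matching at both interfaces gives T⁻¹ = 1 + V_b² sin²(k₂L) / [4E(E − V_b)] = 1.729, hence T = 0.578.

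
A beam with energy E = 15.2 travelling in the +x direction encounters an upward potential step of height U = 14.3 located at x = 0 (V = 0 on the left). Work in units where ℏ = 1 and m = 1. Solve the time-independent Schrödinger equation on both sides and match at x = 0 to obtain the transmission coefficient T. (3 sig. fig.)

T = 0.630

The wavenumbers are k₁ = √(2mE)/ℏ = 5.514 on the left and k₂ = √(2m(E − U))/ℏ = 1.342 on the right.
Continuity of ψ and ψ′ at the step yields the reflection amplitude r = (k₁ − k₂)/(k₁ + k₂) = 0.6086; thus R = |r|² = 0.3704, T = 0.6296.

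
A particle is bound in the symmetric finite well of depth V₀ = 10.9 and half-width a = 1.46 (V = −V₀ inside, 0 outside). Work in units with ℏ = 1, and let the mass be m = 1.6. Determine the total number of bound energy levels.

The dimensionless depth is z₀ = a√(2mV₀)/ℏ = 1.46 × √(34.88) = 8.623.
A new bound state (alternating even/odd) appears each time z₀ passes a multiple of π/2, so N = ⌊2z₀/π⌋ + 1 = ⌊5.489⌋ + 1 = 6.

N = 6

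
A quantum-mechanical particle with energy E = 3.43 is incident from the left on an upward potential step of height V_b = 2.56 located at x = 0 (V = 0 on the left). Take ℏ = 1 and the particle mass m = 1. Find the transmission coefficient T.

On each side the TISE gives plane waves with k = √(2m(E − V))/ℏ: k₁ = √(2·1·3.43) = 2.619, k₂ = √(2·1·0.87) = 1.319.
Continuity of ψ and ψ′ at the step yields the reflection amplitude r = (k₁ − k₂)/(k₁ + k₂) = 0.3301; thus R = |r|² = 0.1090, T = 0.8910.

T = 0.891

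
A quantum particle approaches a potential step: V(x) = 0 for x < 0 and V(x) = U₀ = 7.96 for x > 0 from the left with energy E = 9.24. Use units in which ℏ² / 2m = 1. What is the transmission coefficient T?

On each side the TISE gives plane waves with k = √(2m(E − V))/ℏ: k₁ = √(2·½·9.24) = 3.040, k₂ = √(2·½·1.28) = 1.131.
Matching ψ and ψ′ at x = 0 gives r = (k₁ − k₂)/(k₁ + k₂), so R = r² = 0.2093 and T = 1 − R = 0.7907.

T = 0.791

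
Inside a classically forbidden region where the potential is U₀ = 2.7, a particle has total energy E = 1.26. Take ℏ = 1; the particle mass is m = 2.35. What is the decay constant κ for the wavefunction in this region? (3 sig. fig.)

κ = 2.60

Since E < U₀ the TISE in this region is ψ'' = κ²ψ with κ = √(2m(U₀ − E))/ℏ.
κ = √(2 × 2.35 × 1.44) = 2.602.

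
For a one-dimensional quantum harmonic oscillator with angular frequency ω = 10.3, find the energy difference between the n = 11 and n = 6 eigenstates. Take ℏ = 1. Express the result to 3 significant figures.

E_n = ℏω(n + ½), so ΔE = (11 − 6) ℏω = 5 × 10.3 = 51.50.

ΔE = 51.5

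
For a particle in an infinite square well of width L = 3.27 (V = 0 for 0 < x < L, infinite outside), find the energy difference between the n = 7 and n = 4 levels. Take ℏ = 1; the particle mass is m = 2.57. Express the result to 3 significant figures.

ΔE = 5.93

E_n = n²π²ℏ²/(2mL²), so ΔE = (7² − 4²) π²ℏ²/(2mL²).
ΔE = 33 × π² / (2 × 2.57 × 3.27²) = 5.926.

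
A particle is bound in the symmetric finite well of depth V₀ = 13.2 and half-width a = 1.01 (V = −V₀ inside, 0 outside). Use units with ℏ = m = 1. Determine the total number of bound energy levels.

N = 4

The dimensionless depth is z₀ = a√(2mV₀)/ℏ = 1.01 × √(26.40) = 5.189.
The even/odd transcendental equations gain one root per π/2 in z₀, giving N = 1 + ⌊2z₀/π⌋ = 1 + ⌊3.304⌋ = 4.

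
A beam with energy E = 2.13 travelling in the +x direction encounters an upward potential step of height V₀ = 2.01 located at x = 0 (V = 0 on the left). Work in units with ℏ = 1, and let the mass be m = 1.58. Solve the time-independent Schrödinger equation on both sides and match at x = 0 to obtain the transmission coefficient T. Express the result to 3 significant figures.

The wavenumbers are k₁ = √(2mE)/ℏ = 2.594 on the left and k₂ = √(2m(E − V₀))/ℏ = 0.6158 on the right.
Matching ψ and ψ′ at x = 0 gives r = (k₁ − k₂)/(k₁ + k₂), so R = r² = 0.3799 and T = 1 − R = 0.6201.

T = 0.620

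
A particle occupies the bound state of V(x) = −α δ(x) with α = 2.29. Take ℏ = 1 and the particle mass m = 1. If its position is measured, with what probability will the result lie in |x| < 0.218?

P = 0.632

The normalised bound state is ψ = √κ e^{−κ|x|} with κ = mα/ℏ² = 2.290.
P(|x| < d) = ∫_{−d}^{d} κ e^{−2κ|x|} dx = 1 − e^{−2κd} = 1 − e^{−0.9984} = 0.6315.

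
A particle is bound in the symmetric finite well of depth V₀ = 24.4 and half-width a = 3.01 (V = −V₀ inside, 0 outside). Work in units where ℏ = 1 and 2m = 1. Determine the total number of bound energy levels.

The dimensionless depth is z₀ = a√(2mV₀)/ℏ = 3.01 × √(24.40) = 14.87.
The even/odd transcendental equations gain one root per π/2 in z₀, giving N = 1 + ⌊2z₀/π⌋ = 1 + ⌊9.465⌋ = 10.

N = 10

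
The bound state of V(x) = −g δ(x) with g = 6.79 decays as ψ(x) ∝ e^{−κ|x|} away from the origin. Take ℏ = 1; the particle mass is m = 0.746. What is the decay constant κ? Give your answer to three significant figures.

Integrating the TISE across x = 0 gives the cusp condition ψ'(0⁺) − ψ'(0⁻) = −(2mg/ℏ²)ψ(0).
With ψ ∝ e^{−κ|x|} this yields −2κ = −2mg/ℏ², so κ = mg/ℏ² = 5.065.

κ = 5.07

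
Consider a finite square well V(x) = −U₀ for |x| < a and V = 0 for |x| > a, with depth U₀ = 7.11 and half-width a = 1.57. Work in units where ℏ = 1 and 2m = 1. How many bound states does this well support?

The dimensionless depth is z₀ = a√(2mU₀)/ℏ = 1.57 × √(7.110) = 4.186.
A new bound state (alternating even/odd) appears each time z₀ passes a multiple of π/2, so N = ⌊2z₀/π⌋ + 1 = ⌊2.665⌋ + 1 = 3.

N = 3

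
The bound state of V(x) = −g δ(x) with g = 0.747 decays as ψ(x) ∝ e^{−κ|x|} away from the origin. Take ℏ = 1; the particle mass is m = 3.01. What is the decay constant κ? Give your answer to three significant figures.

κ = 2.25

Integrate −(ℏ²/2m)ψ'' − gδ(x)ψ = Eψ from −ε to +ε: the ψ'' term gives ψ'(0⁺) − ψ'(0⁻) and the δ term gives −(2mg/ℏ²)ψ(0).
With ψ ∝ e^{−κ|x|} this yields −2κ = −2mg/ℏ², so κ = mg/ℏ² = 2.248.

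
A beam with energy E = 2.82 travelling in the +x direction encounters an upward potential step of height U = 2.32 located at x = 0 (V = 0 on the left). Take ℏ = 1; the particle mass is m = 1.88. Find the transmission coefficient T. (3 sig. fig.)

On each side the TISE gives plane waves with k = √(2m(E − V))/ℏ: k₁ = √(2·1.88·2.82) = 3.256, k₂ = √(2·1.88·0.5) = 1.371.
Continuity of ψ and ψ′ at the step yields the reflection amplitude r = (k₁ − k₂)/(k₁ + k₂) = 0.4074; thus R = |r|² = 0.1660, T = 0.8340.

T = 0.834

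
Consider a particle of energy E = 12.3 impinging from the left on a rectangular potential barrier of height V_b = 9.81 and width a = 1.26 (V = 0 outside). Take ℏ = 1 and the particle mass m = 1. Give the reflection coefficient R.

R = 0.0761

E > V_b: inside the barrier k₂ = √(2m(E − V_b))/ℏ = 2.232, k₂a = 2.812.
Matching at both interfaces gives T⁻¹ = 1 + V_b² sin²(k₂a) / [4E(E − V_b)] = 1.082, hence T = 0.924.
R = 1 − T = 0.0761.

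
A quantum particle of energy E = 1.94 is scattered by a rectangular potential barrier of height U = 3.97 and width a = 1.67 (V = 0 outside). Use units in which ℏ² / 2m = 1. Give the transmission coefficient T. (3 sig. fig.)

E < U: inside the barrier ψ ∝ e^{±κx} with κ = √(2m(U − E))/ℏ = 1.425.
κa = 2.379, sinh(κa) = 5.353.
Matching ψ, ψ′ at both faces gives T = [1 + U² sinh²(κa) / (4E(U − E))]⁻¹ = 1/29.67 = 0.0337.

T = 0.0337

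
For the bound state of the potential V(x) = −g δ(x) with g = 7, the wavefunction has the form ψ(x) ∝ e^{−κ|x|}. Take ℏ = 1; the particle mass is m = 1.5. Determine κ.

Integrating the TISE across x = 0 gives the cusp condition ψ'(0⁺) − ψ'(0⁻) = −(2mg/ℏ²)ψ(0).
With ψ ∝ e^{−κ|x|} this yields −2κ = −2mg/ℏ², so κ = mg/ℏ² = 10.50.

κ = 10.5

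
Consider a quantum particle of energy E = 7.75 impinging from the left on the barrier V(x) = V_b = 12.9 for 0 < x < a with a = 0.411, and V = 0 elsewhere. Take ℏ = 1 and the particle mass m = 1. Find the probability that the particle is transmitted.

T = 0.241

E < V_b: inside the barrier ψ ∝ e^{±κx} with κ = √(2m(V_b − E))/ℏ = 3.209.
κa = 1.319, sinh(κa) = 1.736.
The exact tunnelling result is T⁻¹ = 1 + V_b² sinh²(κa) / [4E(V_b − E)] = 4.142, so T = 0.241.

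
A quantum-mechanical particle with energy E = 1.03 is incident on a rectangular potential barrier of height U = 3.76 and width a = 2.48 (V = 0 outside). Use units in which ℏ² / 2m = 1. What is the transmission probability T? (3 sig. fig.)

T = 0.000878

Since E < U the interior solution is evanescent with decay constant κ = √(2m(U − E))/ℏ = 1.652.
κa = 4.098, sinh(κa) = 30.09.
The exact tunnelling result is T⁻¹ = 1 + U² sinh²(κa) / [4E(U − E)] = 1139, so T = 0.000878.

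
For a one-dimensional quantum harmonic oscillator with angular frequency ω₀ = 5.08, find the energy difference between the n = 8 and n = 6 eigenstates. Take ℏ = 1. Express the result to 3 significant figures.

ΔE = 10.2

E_n = ℏω₀(n + ½), so ΔE = (8 − 6) ℏω₀ = 2 × 5.08 = 10.16.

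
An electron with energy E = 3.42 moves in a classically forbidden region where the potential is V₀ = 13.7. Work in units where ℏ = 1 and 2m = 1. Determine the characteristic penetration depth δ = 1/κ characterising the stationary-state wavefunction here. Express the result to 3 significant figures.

δ = 0.312

Since E < V₀ the TISE in this region is ψ'' = κ²ψ with κ = √(2m(V₀ − E))/ℏ.
κ = √(2 × 0.5 × 10.28) = 3.206. The penetration depth is δ = 1/κ = 0.312.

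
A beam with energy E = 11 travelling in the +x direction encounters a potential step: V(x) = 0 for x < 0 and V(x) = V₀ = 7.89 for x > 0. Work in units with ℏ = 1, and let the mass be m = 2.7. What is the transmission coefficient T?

T = 0.907

On each side the TISE gives plane waves with k = √(2m(E − V))/ℏ: k₁ = √(2·2.7·11) = 7.707, k₂ = √(2·2.7·3.11) = 4.098.
Matching ψ and ψ′ at x = 0 gives r = (k₁ − k₂)/(k₁ + k₂), so R = r² = 0.09347 and T = 1 − R = 0.9065.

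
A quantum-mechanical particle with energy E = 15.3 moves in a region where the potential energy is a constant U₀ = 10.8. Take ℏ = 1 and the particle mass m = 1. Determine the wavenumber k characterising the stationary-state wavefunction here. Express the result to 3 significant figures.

With E > U₀ the solution is oscillatory, ψ ∝ e^{±ikx} with k = √(2m(E − U₀))/ℏ.
k = √(2 × 1 × 4.5) = 3.000.

k = 3.00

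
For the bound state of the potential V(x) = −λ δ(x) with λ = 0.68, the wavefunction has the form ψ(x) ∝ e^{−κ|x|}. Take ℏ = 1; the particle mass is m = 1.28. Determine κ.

κ = 0.870

Integrating the TISE across x = 0 gives the cusp condition ψ'(0⁺) − ψ'(0⁻) = −(2mλ/ℏ²)ψ(0).
With ψ ∝ e^{−κ|x|} this yields −2κ = −2mλ/ℏ², so κ = mλ/ℏ² = 0.8704.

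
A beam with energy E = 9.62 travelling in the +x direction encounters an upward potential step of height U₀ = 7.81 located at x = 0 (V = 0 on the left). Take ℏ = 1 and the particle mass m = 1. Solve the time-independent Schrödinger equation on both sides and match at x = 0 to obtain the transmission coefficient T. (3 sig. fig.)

T = 0.844

On each side the TISE gives plane waves with k = √(2m(E − V))/ℏ: k₁ = √(2·1·9.62) = 4.386, k₂ = √(2·1·1.81) = 1.903.
Continuity of ψ and ψ′ at the step yields the reflection amplitude r = (k₁ − k₂)/(k₁ + k₂) = 0.3949; thus R = |r|² = 0.1560, T = 0.8440.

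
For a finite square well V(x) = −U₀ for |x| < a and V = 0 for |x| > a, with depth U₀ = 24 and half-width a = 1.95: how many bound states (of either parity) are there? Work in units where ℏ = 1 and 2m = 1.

N = 7

Define the well-strength parameter z₀ = (a/ℏ)√(2mU₀) = 1.95 × √(2·0.5·24) = 9.553.
The even/odd transcendental equations gain one root per π/2 in z₀, giving N = 1 + ⌊2z₀/π⌋ = 1 + ⌊6.082⌋ = 7.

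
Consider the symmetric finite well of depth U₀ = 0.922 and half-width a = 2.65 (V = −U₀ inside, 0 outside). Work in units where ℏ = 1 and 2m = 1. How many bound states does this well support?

N = 2

Define the well-strength parameter z₀ = (a/ℏ)√(2mU₀) = 2.65 × √(2·0.5·0.922) = 2.545.
The even/odd transcendental equations gain one root per π/2 in z₀, giving N = 1 + ⌊2z₀/π⌋ = 1 + ⌊1.620⌋ = 2.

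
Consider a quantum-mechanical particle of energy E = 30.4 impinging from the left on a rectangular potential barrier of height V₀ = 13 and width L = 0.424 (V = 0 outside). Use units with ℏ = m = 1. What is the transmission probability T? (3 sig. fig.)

Above the barrier the interior wavenumber is k₂ = √(2m(E − V₀))/ℏ = 5.899, giving phase k₂L = 2.501.
T = [1 + V₀² sin²(k₂L) / (4E(E − V₀))]⁻¹ = 1/1.029 = 0.972.

T = 0.972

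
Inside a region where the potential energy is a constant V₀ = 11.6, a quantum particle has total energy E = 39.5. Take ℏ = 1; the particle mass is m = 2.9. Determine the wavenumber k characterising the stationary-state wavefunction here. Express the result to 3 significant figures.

With E > V₀ the solution is oscillatory, ψ ∝ e^{±ikx} with k = √(2m(E − V₀))/ℏ.
k = √(2 × 2.9 × 27.9) = 12.72.

k = 12.7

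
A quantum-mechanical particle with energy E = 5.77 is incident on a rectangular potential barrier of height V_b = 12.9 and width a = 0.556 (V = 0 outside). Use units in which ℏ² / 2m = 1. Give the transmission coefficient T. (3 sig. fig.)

T = 0.184

Since E < V_b the interior solution is evanescent with decay constant κ = √(2m(V_b − E))/ℏ = 2.670.
κa = 1.485, sinh(κa) = 2.093.
The exact tunnelling result is T⁻¹ = 1 + V_b² sinh²(κa) / [4E(V_b − E)] = 5.432, so T = 0.184.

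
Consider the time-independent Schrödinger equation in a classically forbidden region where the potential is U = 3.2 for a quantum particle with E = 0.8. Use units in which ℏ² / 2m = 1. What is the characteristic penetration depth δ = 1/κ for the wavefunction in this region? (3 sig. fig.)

Since E < U the TISE in this region is ψ'' = κ²ψ with κ = √(2m(U − E))/ℏ.
κ = √(2 × 0.5 × 2.4) = 1.549. The penetration depth is δ = 1/κ = 0.645.

δ = 0.645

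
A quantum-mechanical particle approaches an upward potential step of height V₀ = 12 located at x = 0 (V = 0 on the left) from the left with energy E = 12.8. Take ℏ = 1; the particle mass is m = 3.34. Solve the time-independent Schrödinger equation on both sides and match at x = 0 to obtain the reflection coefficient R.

On each side the TISE gives plane waves with k = √(2m(E − V))/ℏ: k₁ = √(2·3.34·12.8) = 9.247, k₂ = √(2·3.34·0.8) = 2.312.
Matching ψ and ψ′ at x = 0 gives r = (k₁ − k₂)/(k₁ + k₂), so R = r² = 0.3600 and T = 1 − R = 0.6400.

R = 0.360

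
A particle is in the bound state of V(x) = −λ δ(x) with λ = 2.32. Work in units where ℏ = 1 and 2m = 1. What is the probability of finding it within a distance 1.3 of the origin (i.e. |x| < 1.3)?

P = 0.951

The normalised bound state is ψ = √κ e^{−κ|x|} with κ = mλ/ℏ² = 1.160.
P(|x| < d) = ∫_{−d}^{d} κ e^{−2κ|x|} dx = 1 − e^{−2κd} = 1 − e^{−3.016} = 0.9510.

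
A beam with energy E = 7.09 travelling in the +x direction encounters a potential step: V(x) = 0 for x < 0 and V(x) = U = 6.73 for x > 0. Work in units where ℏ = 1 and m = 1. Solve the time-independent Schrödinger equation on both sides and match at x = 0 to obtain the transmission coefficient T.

T = 0.600

The wavenumbers are k₁ = √(2mE)/ℏ = 3.766 on the left and k₂ = √(2m(E − U))/ℏ = 0.8485 on the right.
Continuity of ψ and ψ′ at the step yields the reflection amplitude r = (k₁ − k₂)/(k₁ + k₂) = 0.6322; thus R = |r|² = 0.3997, T = 0.6003.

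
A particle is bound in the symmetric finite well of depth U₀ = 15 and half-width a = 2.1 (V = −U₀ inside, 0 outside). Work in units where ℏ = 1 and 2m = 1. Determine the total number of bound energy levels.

N = 6

The dimensionless depth is z₀ = a√(2mU₀)/ℏ = 2.1 × √(15.00) = 8.133.
The even/odd transcendental equations gain one root per π/2 in z₀, giving N = 1 + ⌊2z₀/π⌋ = 1 + ⌊5.178⌋ = 6.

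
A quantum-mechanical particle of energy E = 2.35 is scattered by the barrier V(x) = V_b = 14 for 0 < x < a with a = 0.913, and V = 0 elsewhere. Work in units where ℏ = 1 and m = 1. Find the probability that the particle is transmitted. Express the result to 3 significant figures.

T = 0.000332

Since E < V_b the interior solution is evanescent with decay constant κ = √(2m(V_b − E))/ℏ = 4.827.
κa = 4.407, sinh(κa) = 41.01.
Matching ψ, ψ′ at both faces gives T = [1 + V_b² sinh²(κa) / (4E(V_b − E))]⁻¹ = 1/3011 = 0.000332.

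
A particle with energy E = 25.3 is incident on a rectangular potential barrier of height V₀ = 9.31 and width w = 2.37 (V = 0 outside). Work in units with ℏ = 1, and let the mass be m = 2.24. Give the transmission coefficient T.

T = 0.955

Above the barrier the interior wavenumber is k₂ = √(2m(E − V₀))/ℏ = 8.464, giving phase k₂w = 20.06.
Matching at both interfaces gives T⁻¹ = 1 + V₀² sin²(k₂w) / [4E(E − V₀)] = 1.047, hence T = 0.955.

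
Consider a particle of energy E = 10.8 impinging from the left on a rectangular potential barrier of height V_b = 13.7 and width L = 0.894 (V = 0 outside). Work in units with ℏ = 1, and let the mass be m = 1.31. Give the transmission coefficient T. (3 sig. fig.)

E < V_b: inside the barrier ψ ∝ e^{±κx} with κ = √(2m(V_b − E))/ℏ = 2.756.
κL = 2.464, sinh(κL) = 5.835.
The exact tunnelling result is T⁻¹ = 1 + V_b² sinh²(κL) / [4E(V_b − E)] = 52.01, so T = 0.0192.

T = 0.0192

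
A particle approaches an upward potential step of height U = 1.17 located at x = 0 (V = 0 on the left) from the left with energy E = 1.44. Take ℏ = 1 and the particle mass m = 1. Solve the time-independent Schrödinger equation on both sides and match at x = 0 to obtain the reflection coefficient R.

R = 0.157

On each side the TISE gives plane waves with k = √(2m(E − V))/ℏ: k₁ = √(2·1·1.44) = 1.697, k₂ = √(2·1·0.27) = 0.7348.
Matching ψ and ψ′ at x = 0 gives r = (k₁ − k₂)/(k₁ + k₂), so R = r² = 0.1565 and T = 1 − R = 0.8435.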